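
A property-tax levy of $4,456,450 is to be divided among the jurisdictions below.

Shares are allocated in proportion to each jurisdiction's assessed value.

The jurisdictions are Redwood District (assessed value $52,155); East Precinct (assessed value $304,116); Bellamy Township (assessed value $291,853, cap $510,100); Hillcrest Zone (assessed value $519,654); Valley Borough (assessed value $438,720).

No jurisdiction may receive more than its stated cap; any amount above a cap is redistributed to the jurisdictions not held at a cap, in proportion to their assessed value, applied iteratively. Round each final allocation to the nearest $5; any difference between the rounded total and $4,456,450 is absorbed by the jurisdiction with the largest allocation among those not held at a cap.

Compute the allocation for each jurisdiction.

Redwood District: $156,560; East Precinct: $912,905; Bellamy Township: $510,100; Hillcrest Zone: $1,559,920; Valley Borough: $1,316,965

Combined assessed value = 1,606,498.
Unconstrained shares: Redwood District 144,678.77; East Precinct 843,622.43; Bellamy Township 809,604.68; Hillcrest Zone 1,441,528.14; Valley Borough 1,217,015.98.
Held at cap: Bellamy Township ($510,100); residual $3,946,350 reallocated over remaining assessed value 1,314,645.
Shares after redistribution: Redwood District 156,560.81 → $156,560; East Precinct 912,906.66 → $912,905; Hillcrest Zone 1,559,916.60 → $1,559,915; Valley Borough 1,316,965.93 → $1,316,965.
Rounding difference +$5 applied to Hillcrest Zone → $1,559,920.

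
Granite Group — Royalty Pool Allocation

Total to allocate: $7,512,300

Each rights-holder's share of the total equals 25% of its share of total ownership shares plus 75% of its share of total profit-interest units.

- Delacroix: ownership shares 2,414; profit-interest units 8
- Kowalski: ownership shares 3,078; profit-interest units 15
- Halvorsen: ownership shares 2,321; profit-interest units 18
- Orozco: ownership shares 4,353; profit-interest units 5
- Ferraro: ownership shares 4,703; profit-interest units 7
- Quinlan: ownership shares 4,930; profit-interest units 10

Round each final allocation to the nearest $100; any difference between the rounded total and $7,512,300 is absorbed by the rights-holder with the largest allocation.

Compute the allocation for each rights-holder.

Delacroix: $923,400; Kowalski: $1,606,700; Halvorsen: $1,809,700; Orozco: $822,200; Ferraro: $1,031,200; Quinlan: $1,319,100

Ownership shares total 21,799; profit-interest units total 63.
Blended shares (25% ownership shares + 75% profit-interest units): Delacroix 0.1229; Kowalski 0.2139; Halvorsen 0.2409; Orozco 0.1094; Ferraro 0.1373; Quinlan 0.1756.
Raw shares: Delacroix 923,433.34; Kowalski 1,606,664.71; Halvorsen 1,809,742.43; Orozco 822,189.87; Ferraro 1,031,208.12; Quinlan 1,319,061.54.
Rounded to nearest $100: Delacroix $923,400; Kowalski $1,606,700; Halvorsen $1,809,700; Orozco $822,200; Ferraro $1,031,200; Quinlan $1,319,100. Sum = $7,512,300.
No rounding difference to absorb.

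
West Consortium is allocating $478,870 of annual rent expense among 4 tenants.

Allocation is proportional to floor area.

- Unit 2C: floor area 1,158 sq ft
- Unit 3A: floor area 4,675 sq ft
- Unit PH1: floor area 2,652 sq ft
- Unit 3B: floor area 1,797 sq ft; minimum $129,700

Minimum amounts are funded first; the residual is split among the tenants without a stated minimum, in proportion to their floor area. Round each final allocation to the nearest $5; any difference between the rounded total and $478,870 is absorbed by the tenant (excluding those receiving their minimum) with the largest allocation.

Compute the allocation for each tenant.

Unit 2C: $47,655 | Unit 3A: $192,380 | Unit PH1: $109,135 | Unit 3B: $129,700

Minimums first: Unit 3B $129,700. Remaining pool $349,170.
Remaining pool split over remaining floor area 8,485: Unit 2C 47,653.37 → $47,655; Unit 3A 192,383.00 → $192,385; Unit PH1 109,133.63 → $109,135.
Rounding difference −$5 applied to Unit 3A → $192,380.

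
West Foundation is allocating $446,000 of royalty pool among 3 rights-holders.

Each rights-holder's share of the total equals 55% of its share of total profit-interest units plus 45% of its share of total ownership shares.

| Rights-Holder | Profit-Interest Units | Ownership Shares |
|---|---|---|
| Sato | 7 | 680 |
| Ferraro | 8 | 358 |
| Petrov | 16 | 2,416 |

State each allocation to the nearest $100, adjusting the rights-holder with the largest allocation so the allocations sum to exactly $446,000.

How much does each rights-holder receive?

Sato: $94,900; Ferraro: $84,100; Petrov: $267,000

Profit-interest units total 31; ownership shares total 3,454.
Combined weights (55% profit-interest units + 45% ownership shares): Sato 0.2128; Ferraro 0.1886; Petrov 0.5986.
Pro-rata amounts: Sato 94,902.77; Ferraro 84,105.37; Petrov 266,991.86.
After rounding ($100): Sato $94,900; Ferraro $84,100; Petrov $267,000. Sum = $446,000.
Sum already equals the total — no adjustment.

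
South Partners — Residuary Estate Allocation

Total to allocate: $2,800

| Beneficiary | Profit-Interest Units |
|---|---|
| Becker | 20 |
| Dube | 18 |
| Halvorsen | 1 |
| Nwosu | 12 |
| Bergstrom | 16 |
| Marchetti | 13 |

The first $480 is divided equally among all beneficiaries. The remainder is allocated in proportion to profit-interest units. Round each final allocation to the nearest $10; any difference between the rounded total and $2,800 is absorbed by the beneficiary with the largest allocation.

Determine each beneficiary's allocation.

$480 shared equally gives $80 per beneficiary.
Remainder $2,320 by profit-interest units (total 80): Becker 580.00 → $580; Dube 522.00 → $520; Halvorsen 29.00 → $30; Nwosu 348.00 → $350; Bergstrom 464.00 → $460; Marchetti 377.00 → $380.
Totals: Becker $80 + $580 = $660; Dube $80 + $520 = $600; Halvorsen $80 + $30 = $110; Nwosu $80 + $350 = $430; Bergstrom $80 + $460 = $540; Marchetti $80 + $380 = $460.

Becker: $660; Dube: $600; Halvorsen: $110; Nwosu: $430; Bergstrom: $540; Marchetti: $460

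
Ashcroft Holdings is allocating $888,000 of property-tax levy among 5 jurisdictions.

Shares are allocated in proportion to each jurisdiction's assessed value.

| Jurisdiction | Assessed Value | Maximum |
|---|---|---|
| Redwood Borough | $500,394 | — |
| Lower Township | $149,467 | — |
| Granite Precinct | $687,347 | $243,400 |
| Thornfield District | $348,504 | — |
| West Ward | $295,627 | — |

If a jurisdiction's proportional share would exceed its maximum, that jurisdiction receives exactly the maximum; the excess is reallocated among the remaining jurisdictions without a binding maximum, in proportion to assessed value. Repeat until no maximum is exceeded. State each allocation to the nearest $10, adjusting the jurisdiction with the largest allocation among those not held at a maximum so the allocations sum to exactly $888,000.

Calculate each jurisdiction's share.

Redwood Borough: $249,260; Lower Township: $74,460; Granite Precinct: $243,400; Thornfield District: $173,610; West Ward: $147,270

Total assessed value = 1,981,339.
Pro-rata shares before constraints: Redwood Borough 224,267.46; Lower Township 66,988.38; Granite Precinct 308,056.39; Thornfield District 156,193.14; West Ward 132,494.63.
Held at cap: Granite Precinct ($243,400); remaining pool $644,600 reallocated over remaining assessed value 1,293,992.
Remaining shares: Redwood Borough 249,270.45 → $249,270; Lower Township 74,456.74 → $74,460; Thornfield District 173,606.70 → $173,610; West Ward 147,266.11 → $147,270.
Rounding difference −$10 applied to Redwood Borough → $249,260.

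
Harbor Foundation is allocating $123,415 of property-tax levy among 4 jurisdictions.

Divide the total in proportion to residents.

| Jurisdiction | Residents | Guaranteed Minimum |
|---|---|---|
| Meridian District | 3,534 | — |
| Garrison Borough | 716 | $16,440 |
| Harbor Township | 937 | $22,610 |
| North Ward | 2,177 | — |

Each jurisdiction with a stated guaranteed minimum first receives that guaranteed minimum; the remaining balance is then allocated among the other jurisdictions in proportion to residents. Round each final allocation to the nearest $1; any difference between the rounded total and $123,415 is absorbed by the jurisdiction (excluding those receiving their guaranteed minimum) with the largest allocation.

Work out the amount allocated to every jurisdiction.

Minimums first: Garrison Borough $16,440; Harbor Township $22,610. Remaining pool $84,365.
Remaining pool split over remaining residents 5,711: Meridian District 52,205.55 → $52,206; North Ward 32,159.45 → $32,159.

Meridian District: $52,206 · Garrison Borough: $16,440 · Harbor Township: $22,610 · North Ward: $32,159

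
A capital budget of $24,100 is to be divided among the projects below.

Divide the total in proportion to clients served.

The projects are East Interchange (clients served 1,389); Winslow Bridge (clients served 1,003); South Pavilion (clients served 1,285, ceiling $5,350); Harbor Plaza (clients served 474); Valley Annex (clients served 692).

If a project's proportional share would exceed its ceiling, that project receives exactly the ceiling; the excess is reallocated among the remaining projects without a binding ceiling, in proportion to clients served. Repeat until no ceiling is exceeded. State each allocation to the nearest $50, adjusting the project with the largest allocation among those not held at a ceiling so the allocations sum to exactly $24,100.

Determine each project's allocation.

Total clients served = 4,843.
Pro-rata shares before constraints: East Interchange 6,912.02; Winslow Bridge 4,991.18; South Pavilion 6,394.49; Harbor Plaza 2,358.74; Valley Annex 3,443.57.
Held at cap: South Pavilion ($5,350); remaining pool $18,750 reallocated over remaining clients served 3,558.
Redistributed shares: East Interchange 7,319.77 → $7,300; Winslow Bridge 5,285.62 → $5,300; Harbor Plaza 2,497.89 → $2,500; Valley Annex 3,646.71 → $3,650.

East Interchange: $7,300 | Winslow Bridge: $5,300 | South Pavilion: $5,350 | Harbor Plaza: $2,500 | Valley Annex: $3,650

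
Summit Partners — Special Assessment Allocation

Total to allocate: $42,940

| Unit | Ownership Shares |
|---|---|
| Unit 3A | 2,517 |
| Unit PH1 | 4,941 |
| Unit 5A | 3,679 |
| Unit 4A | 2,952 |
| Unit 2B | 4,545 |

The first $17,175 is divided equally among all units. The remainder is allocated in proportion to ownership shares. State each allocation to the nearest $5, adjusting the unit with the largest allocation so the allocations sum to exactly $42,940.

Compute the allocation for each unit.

Unit 3A: $6,915; Unit PH1: $10,270; Unit 5A: $8,520; Unit 4A: $7,515; Unit 2B: $9,720

$17,175 shared equally gives $3,435 per unit.
Remainder $25,765 by ownership shares (total 18,634): Unit 3A 3,480.22 → $3,480; Unit PH1 6,831.86 → $6,830; Unit 5A 5,086.91 → $5,085; Unit 4A 4,081.69 → $4,080; Unit 2B 6,284.31 → $6,285.
Rounding difference +$5 on remainder applied to Unit PH1.
Totals: Unit 3A $3,435 + $3,480 = $6,915; Unit PH1 $3,435 + $6,835 = $10,270; Unit 5A $3,435 + $5,085 = $8,520; Unit 4A $3,435 + $4,080 = $7,515; Unit 2B $3,435 + $6,285 = $9,720.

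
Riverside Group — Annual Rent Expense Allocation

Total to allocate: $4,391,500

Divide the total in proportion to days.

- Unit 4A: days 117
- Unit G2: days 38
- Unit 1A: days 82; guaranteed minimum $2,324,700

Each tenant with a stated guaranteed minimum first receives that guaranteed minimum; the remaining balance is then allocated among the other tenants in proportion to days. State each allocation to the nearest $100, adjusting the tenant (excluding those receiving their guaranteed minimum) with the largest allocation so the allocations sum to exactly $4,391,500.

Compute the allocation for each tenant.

Minimums first: Unit 1A $2,324,700. Balance $2,066,800.
Balance split over remaining days 155: Unit 4A 1,560,100.65 → $1,560,100; Unit G2 506,699.35 → $506,700.

Unit 4A: $1,560,100; Unit G2: $506,700; Unit 1A: $2,324,700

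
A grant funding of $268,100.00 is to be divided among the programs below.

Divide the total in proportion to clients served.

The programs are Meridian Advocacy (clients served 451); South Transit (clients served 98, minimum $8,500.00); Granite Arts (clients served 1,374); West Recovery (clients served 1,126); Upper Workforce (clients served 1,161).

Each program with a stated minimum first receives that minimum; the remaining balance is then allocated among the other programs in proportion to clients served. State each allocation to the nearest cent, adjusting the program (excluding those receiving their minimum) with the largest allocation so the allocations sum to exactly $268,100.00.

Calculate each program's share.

Guaranteed amounts: South Transit $8,500.00. Residual $259,600.00.
Residual split over remaining clients served 4,112: Meridian Advocacy 28,472.6654 → $28,472.67; Granite Arts 86,743.7743 → $86,743.77; West Recovery 71,086.96498 → $71,086.96; Upper Workforce 73,296.5953 → $73,296.60.

Meridian Advocacy: $28,472.67 | South Transit: $8,500.00 | Granite Arts: $86,743.77 | West Recovery: $71,086.96 | Upper Workforce: $73,296.60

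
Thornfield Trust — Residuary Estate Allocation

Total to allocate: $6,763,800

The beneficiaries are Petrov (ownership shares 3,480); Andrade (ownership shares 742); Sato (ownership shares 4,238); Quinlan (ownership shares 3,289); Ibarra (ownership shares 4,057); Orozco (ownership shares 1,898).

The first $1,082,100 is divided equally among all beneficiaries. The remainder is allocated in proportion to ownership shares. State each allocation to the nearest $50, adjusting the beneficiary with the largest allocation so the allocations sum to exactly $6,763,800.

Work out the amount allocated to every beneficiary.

Equal tier: $1,082,100 ÷ 6 = $180,350 apiece.
Remainder $5,681,700 by ownership shares (total 17,704): Petrov 1,116,827.61 → $1,116,850; Andrade 238,128.19 → $238,150; Sato 1,360,090.63 → $1,360,100; Quinlan 1,055,530.46 → $1,055,550; Ibarra 1,302,002.76 → $1,302,000; Orozco 609,120.35 → $609,100.
Rounding difference −$50 on remainder applied to Sato.
Totals: Petrov $180,350 + $1,116,850 = $1,297,200; Andrade $180,350 + $238,150 = $418,500; Sato $180,350 + $1,360,050 = $1,540,400; Quinlan $180,350 + $1,055,550 = $1,235,900; Ibarra $180,350 + $1,302,000 = $1,482,350; Orozco $180,350 + $609,100 = $789,450.

Petrov: $1,297,200 | Andrade: $418,500 | Sato: $1,540,400 | Quinlan: $1,235,900 | Ibarra: $1,482,350 | Orozco: $789,450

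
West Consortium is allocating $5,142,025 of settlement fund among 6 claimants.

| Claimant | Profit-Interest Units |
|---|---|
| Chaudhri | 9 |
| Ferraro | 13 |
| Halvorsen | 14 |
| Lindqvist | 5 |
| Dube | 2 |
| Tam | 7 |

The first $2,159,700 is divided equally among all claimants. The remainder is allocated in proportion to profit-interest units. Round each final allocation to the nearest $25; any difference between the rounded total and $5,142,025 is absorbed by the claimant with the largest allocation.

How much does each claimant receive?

Chaudhri: $896,775; Ferraro: $1,135,350; Halvorsen: $1,195,000; Lindqvist: $658,175; Dube: $479,250; Tam: $777,475

Equal tier: $2,159,700 ÷ 6 = $359,950 apiece.
Remainder $2,982,325 by profit-interest units (total 50): Chaudhri 536,818.50 → $536,825; Ferraro 775,404.50 → $775,400; Halvorsen 835,051.00 → $835,050; Lindqvist 298,232.50 → $298,225; Dube 119,293.00 → $119,300; Tam 417,525.50 → $417,525.
Totals: Chaudhri $359,950 + $536,825 = $896,775; Ferraro $359,950 + $775,400 = $1,135,350; Halvorsen $359,950 + $835,050 = $1,195,000; Lindqvist $359,950 + $298,225 = $658,175; Dube $359,950 + $119,300 = $479,250; Tam $359,950 + $417,525 = $777,475.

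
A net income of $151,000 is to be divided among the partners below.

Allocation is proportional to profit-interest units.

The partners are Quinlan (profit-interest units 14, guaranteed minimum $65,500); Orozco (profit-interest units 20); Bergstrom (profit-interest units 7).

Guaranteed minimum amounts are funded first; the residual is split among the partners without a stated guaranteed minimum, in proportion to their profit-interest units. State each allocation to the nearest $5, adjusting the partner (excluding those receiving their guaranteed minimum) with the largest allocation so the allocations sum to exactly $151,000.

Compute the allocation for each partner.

Fund the minimums — Quinlan $65,500. Balance $85,500.
Balance split over remaining profit-interest units 27: Orozco 63,333.33 → $63,335; Bergstrom 22,166.67 → $22,165.

Quinlan: $65,500; Orozco: $63,335; Bergstrom: $22,165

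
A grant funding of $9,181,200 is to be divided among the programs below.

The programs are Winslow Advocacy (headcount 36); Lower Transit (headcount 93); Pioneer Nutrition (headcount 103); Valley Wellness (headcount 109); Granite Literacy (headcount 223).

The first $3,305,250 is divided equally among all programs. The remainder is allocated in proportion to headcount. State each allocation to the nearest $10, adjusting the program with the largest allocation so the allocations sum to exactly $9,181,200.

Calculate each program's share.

Winslow Advocacy: $1,036,110 · Lower Transit: $1,629,960 · Pioneer Nutrition: $1,734,140 · Valley Wellness: $1,796,650 · Granite Literacy: $2,984,340

Equal tier: $3,305,250 ÷ 5 = $661,050 apiece.
Remainder $5,875,950 by headcount (total 564): Winslow Advocacy 375,060.64 → $375,060; Lower Transit 968,906.65 → $968,910; Pioneer Nutrition 1,073,090.16 → $1,073,090; Valley Wellness 1,135,600.27 → $1,135,600; Granite Literacy 2,323,292.29 → $2,323,290.
Totals: Winslow Advocacy $661,050 + $375,060 = $1,036,110; Lower Transit $661,050 + $968,910 = $1,629,960; Pioneer Nutrition $661,050 + $1,073,090 = $1,734,140; Valley Wellness $661,050 + $1,135,600 = $1,796,650; Granite Literacy $661,050 + $2,323,290 = $2,984,340.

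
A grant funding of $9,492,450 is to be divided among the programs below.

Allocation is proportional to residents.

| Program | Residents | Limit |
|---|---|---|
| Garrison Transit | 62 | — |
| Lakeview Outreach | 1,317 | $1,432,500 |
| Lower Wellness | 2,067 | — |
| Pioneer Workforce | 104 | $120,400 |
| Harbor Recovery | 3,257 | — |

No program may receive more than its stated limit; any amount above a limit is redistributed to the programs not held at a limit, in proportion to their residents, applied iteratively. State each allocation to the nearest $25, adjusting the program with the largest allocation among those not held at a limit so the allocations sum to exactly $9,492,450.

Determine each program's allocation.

Sum of residents: 6,807.
Proportional shares (ignoring caps): Garrison Transit 86,459.81; Lakeview Outreach 1,836,573.62; Lower Wellness 2,882,458.37; Pioneer Workforce 145,029.35; Harbor Recovery 4,541,928.85.
Capped: Lakeview Outreach ($1,432,500), Pioneer Workforce ($120,400); remaining pool $7,939,550 reallocated over remaining residents 5,386.
Shares after redistribution: Garrison Transit 91,394.75 → $91,400; Lower Wellness 3,046,982.89 → $3,046,975; Harbor Recovery 4,801,172.36 → $4,801,175.

Garrison Transit: $91,400; Lakeview Outreach: $1,432,500; Lower Wellness: $3,046,975; Pioneer Workforce: $120,400; Harbor Recovery: $4,801,175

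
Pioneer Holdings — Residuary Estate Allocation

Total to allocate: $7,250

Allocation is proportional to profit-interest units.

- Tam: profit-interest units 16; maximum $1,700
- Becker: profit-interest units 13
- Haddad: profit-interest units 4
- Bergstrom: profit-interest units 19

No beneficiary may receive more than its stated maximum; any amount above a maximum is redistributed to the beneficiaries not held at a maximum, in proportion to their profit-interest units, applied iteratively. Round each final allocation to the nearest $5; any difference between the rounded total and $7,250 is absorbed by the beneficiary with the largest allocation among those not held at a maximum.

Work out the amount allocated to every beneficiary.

Combined profit-interest units = 52.
Unconstrained shares: Tam 2,230.77; Becker 1,812.50; Haddad 557.69; Bergstrom 2,649.04.
Cap binds for Tam ($1,700); remaining pool $5,550 reallocated over remaining profit-interest units 36.
Redistributed shares: Becker 2,004.17 → $2,005; Haddad 616.67 → $615; Bergstrom 2,929.17 → $2,930.

Tam: $1,700 | Becker: $2,005 | Haddad: $615 | Bergstrom: $2,930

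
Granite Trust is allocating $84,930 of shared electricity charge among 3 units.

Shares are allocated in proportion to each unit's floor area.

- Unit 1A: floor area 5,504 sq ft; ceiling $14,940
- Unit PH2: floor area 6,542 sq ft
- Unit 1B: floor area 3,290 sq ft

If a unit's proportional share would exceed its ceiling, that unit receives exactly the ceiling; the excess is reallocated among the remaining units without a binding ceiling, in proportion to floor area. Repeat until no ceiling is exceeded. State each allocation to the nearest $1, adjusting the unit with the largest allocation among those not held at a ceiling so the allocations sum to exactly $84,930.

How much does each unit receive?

Total floor area = 15,336.
Unconstrained shares: Unit 1A 30,480.88; Unit PH2 36,229.27; Unit 1B 18,219.86.
Cap binds for Unit 1A ($14,940); residual $69,990 reallocated over remaining floor area 9,832.
Remaining shares: Unit PH2 46,569.83 → $46,570; Unit 1B 23,420.17 → $23,420.

Unit 1A: $14,940; Unit PH2: $46,570; Unit 1B: $23,420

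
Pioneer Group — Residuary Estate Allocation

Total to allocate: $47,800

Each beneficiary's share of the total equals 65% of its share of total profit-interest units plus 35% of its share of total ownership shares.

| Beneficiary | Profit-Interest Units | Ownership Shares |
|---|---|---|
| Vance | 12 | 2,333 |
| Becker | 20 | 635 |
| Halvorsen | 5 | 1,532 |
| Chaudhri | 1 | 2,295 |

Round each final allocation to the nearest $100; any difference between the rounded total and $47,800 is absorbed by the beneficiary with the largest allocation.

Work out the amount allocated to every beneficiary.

Vance: $15,600; Becker: $17,800; Halvorsen: $7,900; Chaudhri: $6,500

Totals — profit-interest units 38, ownership shares 6,795.
Blended shares (65% profit-interest units + 35% ownership shares): Vance 0.3254; Becker 0.3748; Halvorsen 0.1644; Chaudhri 0.1353.
Proportional shares: Vance 15,555.67; Becker 17,916.07; Halvorsen 7,860.10; Chaudhri 6,468.16.
Rounded to nearest $100: Vance $15,600; Becker $17,900; Halvorsen $7,900; Chaudhri $6,500. Sum = $47,900.
Difference $47,800 − $47,900 = −$100 applied to largest allocation (Becker): Becker becomes $17,800.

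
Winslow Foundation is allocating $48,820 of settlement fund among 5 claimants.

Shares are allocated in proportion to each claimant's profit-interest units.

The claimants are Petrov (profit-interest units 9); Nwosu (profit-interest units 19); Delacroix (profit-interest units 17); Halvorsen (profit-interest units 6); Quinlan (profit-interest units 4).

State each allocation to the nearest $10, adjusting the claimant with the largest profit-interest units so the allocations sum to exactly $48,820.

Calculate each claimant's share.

Total profit-interest units = 55.
Proportional shares: Petrov 9/55 × $48,820 = 7,988.73; Nwosu 19/55 × $48,820 = 16,865.09; Delacroix 17/55 × $48,820 = 15,089.82; Halvorsen 6/55 × $48,820 = 5,325.82; Quinlan 4/55 × $48,820 = 3,550.55.
Rounded to nearest $10: Petrov $7,990; Nwosu $16,870; Delacroix $15,090; Halvorsen $5,330; Quinlan $3,550. Sum = $48,830.
Difference $48,820 − $48,830 = −$10 applied to largest profit-interest units (Nwosu): Nwosu becomes $16,860.

Petrov: $7,990 | Nwosu: $16,860 | Delacroix: $15,090 | Halvorsen: $5,330 | Quinlan: $3,550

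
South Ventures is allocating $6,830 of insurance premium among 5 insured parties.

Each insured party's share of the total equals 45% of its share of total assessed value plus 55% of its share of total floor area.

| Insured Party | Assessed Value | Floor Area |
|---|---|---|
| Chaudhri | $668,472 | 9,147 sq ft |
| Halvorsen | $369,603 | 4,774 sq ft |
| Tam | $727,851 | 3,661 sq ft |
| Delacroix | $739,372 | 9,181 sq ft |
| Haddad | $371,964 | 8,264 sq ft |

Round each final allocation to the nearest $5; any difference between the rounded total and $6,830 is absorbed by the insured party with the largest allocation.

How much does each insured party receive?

Chaudhri: $1,695; Halvorsen: $905; Tam: $1,170; Delacroix: $1,775; Haddad: $1,285

Assessed value total 2,877,262; floor area total 35,027.
Blended shares (45% assessed value + 55% floor area): Chaudhri 0.2482; Halvorsen 0.1328; Tam 0.1713; Delacroix 0.2598; Haddad 0.1879.
Unrounded shares: Chaudhri 1,695.04; Halvorsen 906.80; Tam 1,170.12; Delacroix 1,774.42; Haddad 1,283.61.
Rounded to nearest $5: Chaudhri $1,695; Halvorsen $905; Tam $1,170; Delacroix $1,775; Haddad $1,285. Sum = $6,830.
No rounding difference to absorb.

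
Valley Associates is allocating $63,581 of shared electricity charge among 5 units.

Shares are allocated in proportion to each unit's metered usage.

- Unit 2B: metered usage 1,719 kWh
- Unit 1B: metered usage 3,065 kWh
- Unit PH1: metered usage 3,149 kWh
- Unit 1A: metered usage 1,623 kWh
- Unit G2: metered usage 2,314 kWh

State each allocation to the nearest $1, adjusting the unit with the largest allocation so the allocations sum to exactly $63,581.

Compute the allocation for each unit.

Metered usage total: 11,870.
Unrounded shares: Unit 2B 1,719/11,870 × $63,581 = 9,207.73; Unit 1B 3,065/11,870 × $63,581 = 16,417.503; Unit PH1 3,149/11,870 × $63,581 = 16,867.44; Unit 1A 1,623/11,870 × $63,581 = 8,693.51; Unit G2 2,314/11,870 × $63,581 = 12,394.81.
At nearest $1: Unit 2B $9,208; Unit 1B $16,418; Unit PH1 $16,867; Unit 1A $8,694; Unit G2 $12,395. Sum = $63,582.
Difference $63,581 − $63,582 = −$1 applied to largest allocation (Unit PH1): Unit PH1 becomes $16,866.

Unit 2B: $9,208; Unit 1B: $16,418; Unit PH1: $16,866; Unit 1A: $8,694; Unit G2: $12,395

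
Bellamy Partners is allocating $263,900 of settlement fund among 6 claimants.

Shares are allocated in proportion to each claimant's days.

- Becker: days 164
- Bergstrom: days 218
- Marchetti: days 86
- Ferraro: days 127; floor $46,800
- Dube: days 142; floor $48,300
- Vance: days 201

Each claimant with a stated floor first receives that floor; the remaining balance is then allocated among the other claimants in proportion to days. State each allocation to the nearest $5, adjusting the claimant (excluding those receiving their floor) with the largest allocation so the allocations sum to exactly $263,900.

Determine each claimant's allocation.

Becker: $41,380 | Bergstrom: $55,005 | Marchetti: $21,700 | Ferraro: $46,800 | Dube: $48,300 | Vance: $50,715

Fund the minimums — Ferraro $46,800; Dube $48,300. Balance $168,800.
Balance split over remaining days 669: Becker 41,379.97 → $41,380; Bergstrom 55,005.08 → $55,005; Marchetti 21,699.25 → $21,700; Vance 50,715.70 → $50,715.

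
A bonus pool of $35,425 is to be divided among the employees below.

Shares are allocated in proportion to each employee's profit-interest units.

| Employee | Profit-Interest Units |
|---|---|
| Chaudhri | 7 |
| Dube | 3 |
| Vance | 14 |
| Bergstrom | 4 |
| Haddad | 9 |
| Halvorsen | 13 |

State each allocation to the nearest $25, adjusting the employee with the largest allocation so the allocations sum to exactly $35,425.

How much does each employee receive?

Profit-interest units total: 50.
Proportional shares: Chaudhri 7/50 × $35,425 = 4,959.50; Dube 3/50 × $35,425 = 2,125.50; Vance 14/50 × $35,425 = 9,919.00; Bergstrom 4/50 × $35,425 = 2,834.00; Haddad 9/50 × $35,425 = 6,376.50; Halvorsen 13/50 × $35,425 = 9,210.50.
Rounded to nearest $25: Chaudhri $4,950; Dube $2,125; Vance $9,925; Bergstrom $2,825; Haddad $6,375; Halvorsen $9,200. Sum = $35,400.
Difference $35,425 − $35,400 = +$25 applied to largest allocation (Vance): Vance becomes $9,950.

Chaudhri: $4,950; Dube: $2,125; Vance: $9,950; Bergstrom: $2,825; Haddad: $6,375; Halvorsen: $9,200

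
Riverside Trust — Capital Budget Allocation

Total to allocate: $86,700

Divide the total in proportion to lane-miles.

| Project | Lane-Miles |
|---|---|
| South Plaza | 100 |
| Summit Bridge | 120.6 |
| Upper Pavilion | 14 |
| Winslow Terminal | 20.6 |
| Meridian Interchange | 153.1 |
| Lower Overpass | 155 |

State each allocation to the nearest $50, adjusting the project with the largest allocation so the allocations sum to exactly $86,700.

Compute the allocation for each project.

Lane-miles total: 563.3.
Pro-rata amounts: South Plaza 100/563.3 × $86,700 = 15,391.44; Summit Bridge 120.6/563.3 × $86,700 = 18,562.08; Upper Pavilion 14/563.3 × $86,700 = 2,154.80; Winslow Terminal 20.6/563.3 × $86,700 = 3,170.64; Meridian Interchange 153.1/563.3 × $86,700 = 23,564.30; Lower Overpass 155/563.3 × $86,700 = 23,856.74.
At nearest $50: South Plaza $15,400; Summit Bridge $18,550; Upper Pavilion $2,150; Winslow Terminal $3,150; Meridian Interchange $23,550; Lower Overpass $23,850. Sum = $86,650.
Difference $86,700 − $86,650 = +$50 applied to largest allocation (Lower Overpass): Lower Overpass becomes $23,900.

South Plaza: $15,400 · Summit Bridge: $18,550 · Upper Pavilion: $2,150 · Winslow Terminal: $3,150 · Meridian Interchange: $23,550 · Lower Overpass: $23,900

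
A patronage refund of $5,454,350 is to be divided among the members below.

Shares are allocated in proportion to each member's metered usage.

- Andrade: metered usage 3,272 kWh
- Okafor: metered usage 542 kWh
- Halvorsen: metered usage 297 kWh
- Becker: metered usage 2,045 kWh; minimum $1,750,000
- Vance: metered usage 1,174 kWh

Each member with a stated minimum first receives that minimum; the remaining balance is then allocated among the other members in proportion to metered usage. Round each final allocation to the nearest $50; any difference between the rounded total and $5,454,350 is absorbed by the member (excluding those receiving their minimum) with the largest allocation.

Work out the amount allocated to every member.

Guaranteed amounts: Becker $1,750,000. Balance $3,704,350.
Balance split over remaining metered usage 5,285: Andrade 2,293,402.69 → $2,293,400; Okafor 379,897.39 → $379,900; Halvorsen 208,172.55 → $208,150; Vance 822,877.37 → $822,900.

Andrade: $2,293,400 · Okafor: $379,900 · Halvorsen: $208,150 · Becker: $1,750,000 · Vance: $822,900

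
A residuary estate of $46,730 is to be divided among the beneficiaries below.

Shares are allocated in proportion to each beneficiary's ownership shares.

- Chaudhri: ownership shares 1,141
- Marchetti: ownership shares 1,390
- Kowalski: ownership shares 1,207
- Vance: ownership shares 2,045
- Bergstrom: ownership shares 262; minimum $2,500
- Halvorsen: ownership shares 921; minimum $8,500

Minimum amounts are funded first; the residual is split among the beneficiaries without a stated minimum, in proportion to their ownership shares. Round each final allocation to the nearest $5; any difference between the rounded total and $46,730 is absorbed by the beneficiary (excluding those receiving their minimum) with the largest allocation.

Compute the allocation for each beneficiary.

Chaudhri: $7,050 | Marchetti: $8,590 | Kowalski: $7,455 | Vance: $12,635 | Bergstrom: $2,500 | Halvorsen: $8,500

Minimums first: Bergstrom $2,500; Halvorsen $8,500. Residual $35,730.
Residual split over remaining ownership shares 5,783: Chaudhri 7,049.62 → $7,050; Marchetti 8,588.05 → $8,590; Kowalski 7,457.39 → $7,455; Vance 12,634.94 → $12,635.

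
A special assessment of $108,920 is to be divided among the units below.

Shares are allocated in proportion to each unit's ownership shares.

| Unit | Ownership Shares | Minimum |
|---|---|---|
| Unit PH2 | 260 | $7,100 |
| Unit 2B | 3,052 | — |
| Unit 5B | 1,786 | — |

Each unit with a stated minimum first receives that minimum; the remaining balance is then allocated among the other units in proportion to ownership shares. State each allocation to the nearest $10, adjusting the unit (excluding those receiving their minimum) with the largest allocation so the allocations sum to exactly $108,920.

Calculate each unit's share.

Fund the minimums — Unit PH2 $7,100. Balance $101,820.
Balance split over remaining ownership shares 4,838: Unit 2B 64,232.05 → $64,230; Unit 5B 37,587.95 → $37,590.

Unit PH2: $7,100 · Unit 2B: $64,230 · Unit 5B: $37,590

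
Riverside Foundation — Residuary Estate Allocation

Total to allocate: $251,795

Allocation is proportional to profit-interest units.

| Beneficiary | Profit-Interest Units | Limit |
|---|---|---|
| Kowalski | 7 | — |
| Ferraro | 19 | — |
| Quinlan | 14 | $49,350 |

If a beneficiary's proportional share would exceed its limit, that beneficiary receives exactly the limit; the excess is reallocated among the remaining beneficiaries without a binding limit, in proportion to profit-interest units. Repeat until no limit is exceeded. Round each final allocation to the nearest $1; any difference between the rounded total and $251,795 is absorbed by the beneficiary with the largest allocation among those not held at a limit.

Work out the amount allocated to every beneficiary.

Combined profit-interest units = 40.
Proportional shares (ignoring caps): Kowalski 44,064.12; Ferraro 119,602.62; Quinlan 88,128.25.
Held at cap: Quinlan ($49,350); remaining pool $202,445 reallocated over remaining profit-interest units 26.
Remaining shares: Kowalski 54,504.42 → $54,504; Ferraro 147,940.58 → $147,941.

Kowalski: $54,504 · Ferraro: $147,941 · Quinlan: $49,350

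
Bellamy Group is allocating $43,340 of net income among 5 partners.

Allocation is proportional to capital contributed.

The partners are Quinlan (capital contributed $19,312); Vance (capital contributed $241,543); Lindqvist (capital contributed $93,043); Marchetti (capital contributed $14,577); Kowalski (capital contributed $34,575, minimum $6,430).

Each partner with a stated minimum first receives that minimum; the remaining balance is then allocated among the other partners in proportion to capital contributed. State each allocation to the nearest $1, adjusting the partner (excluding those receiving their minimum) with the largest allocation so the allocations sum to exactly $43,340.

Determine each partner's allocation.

Quinlan: $1,934 | Vance: $24,196 | Lindqvist: $9,320 | Marchetti: $1,460 | Kowalski: $6,430

Minimums first: Kowalski $6,430. Residual $36,910.
Residual split over remaining capital contributed 368,475: Quinlan 1,934.48 → $1,934; Vance 24,195.27 → $24,195; Lindqvist 9,320.08 → $9,320; Marchetti 1,460.17 → $1,460.
Rounding difference +$1 applied to Vance → $24,196.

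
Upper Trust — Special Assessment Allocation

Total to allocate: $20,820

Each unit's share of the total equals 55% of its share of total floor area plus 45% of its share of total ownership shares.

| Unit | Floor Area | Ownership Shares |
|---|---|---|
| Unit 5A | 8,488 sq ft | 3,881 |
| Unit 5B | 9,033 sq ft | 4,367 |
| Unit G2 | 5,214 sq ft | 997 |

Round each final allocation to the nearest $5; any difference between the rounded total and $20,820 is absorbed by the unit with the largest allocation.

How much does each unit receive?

Totals — floor area 22,735, ownership shares 9,245.
Blended shares (55% floor area + 45% ownership shares): Unit 5A 0.3942; Unit 5B 0.4311; Unit G2 0.1747.
Proportional shares: Unit 5A 8,208.23; Unit 5B 8,975.25; Unit G2 3,636.52.
After rounding ($5): Unit 5A $8,210; Unit 5B $8,975; Unit G2 $3,635. Sum = $20,820.
No rounding difference to absorb.

Unit 5A: $8,210 | Unit 5B: $8,975 | Unit G2: $3,635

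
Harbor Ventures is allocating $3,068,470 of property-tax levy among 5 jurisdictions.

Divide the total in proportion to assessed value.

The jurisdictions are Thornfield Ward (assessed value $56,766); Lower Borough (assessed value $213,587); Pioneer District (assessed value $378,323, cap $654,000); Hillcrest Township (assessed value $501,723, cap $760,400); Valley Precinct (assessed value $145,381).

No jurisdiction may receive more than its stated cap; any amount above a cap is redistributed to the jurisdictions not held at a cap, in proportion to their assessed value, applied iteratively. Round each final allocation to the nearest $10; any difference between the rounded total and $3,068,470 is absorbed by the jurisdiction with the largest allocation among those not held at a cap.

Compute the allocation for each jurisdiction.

Thornfield Ward: $225,850 · Lower Borough: $849,800 · Pioneer District: $654,000 · Hillcrest Township: $760,400 · Valley Precinct: $578,420

Sum of assessed value: 1,295,780.
Unconstrained shares: Thornfield Ward 134,424.65; Lower Borough 505,784.39; Pioneer District 895,887.25; Hillcrest Township 1,188,104.44; Valley Precinct 344,269.27.
Held at cap: Pioneer District ($654,000), Hillcrest Township ($760,400); residual $1,654,070 reallocated over remaining assessed value 415,734.
Remaining shares: Thornfield Ward 225,853.40 → $225,850; Lower Borough 849,793.01 → $849,790; Valley Precinct 578,423.58 → $578,420.
Rounding difference +$10 applied to Lower Borough → $849,800.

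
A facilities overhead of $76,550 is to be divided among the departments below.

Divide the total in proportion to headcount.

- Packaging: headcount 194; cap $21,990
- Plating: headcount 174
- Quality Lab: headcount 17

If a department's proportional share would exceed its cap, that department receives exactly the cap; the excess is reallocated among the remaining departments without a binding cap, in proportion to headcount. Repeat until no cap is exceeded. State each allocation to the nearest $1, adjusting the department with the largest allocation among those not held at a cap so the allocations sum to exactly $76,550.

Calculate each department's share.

Total headcount = 385.
Pro-rata shares before constraints: Packaging 38,573.25; Plating 34,596.62; Quality Lab 3,380.13.
Cap binds for Packaging ($21,990); residual $54,560 reallocated over remaining headcount 191.
Redistributed shares: Plating 49,703.87 → $49,704; Quality Lab 4,856.13 → $4,856.

Packaging: $21,990 · Plating: $49,704 · Quality Lab: $4,856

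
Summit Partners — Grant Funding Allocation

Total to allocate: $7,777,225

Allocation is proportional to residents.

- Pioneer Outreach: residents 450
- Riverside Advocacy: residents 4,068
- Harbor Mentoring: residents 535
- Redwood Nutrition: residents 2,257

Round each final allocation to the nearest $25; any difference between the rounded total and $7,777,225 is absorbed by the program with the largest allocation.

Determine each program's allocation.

Pioneer Outreach: $478,750; Riverside Advocacy: $4,328,025; Harbor Mentoring: $569,200; Redwood Nutrition: $2,401,250

Residents total: 7,310.
Unrounded shares: Pioneer Outreach 450/7,310 × $7,777,225 = 478,762.14; Riverside Advocacy 4,068/7,310 × $7,777,225 = 4,328,009.75; Harbor Mentoring 535/7,310 × $7,777,225 = 569,194.99; Redwood Nutrition 2,257/7,310 × $7,777,225 = 2,401,258.12.
At nearest $25: Pioneer Outreach $478,750; Riverside Advocacy $4,328,000; Harbor Mentoring $569,200; Redwood Nutrition $2,401,250. Sum = $7,777,200.
Difference $7,777,225 − $7,777,200 = +$25 applied to largest allocation (Riverside Advocacy): Riverside Advocacy becomes $4,328,025.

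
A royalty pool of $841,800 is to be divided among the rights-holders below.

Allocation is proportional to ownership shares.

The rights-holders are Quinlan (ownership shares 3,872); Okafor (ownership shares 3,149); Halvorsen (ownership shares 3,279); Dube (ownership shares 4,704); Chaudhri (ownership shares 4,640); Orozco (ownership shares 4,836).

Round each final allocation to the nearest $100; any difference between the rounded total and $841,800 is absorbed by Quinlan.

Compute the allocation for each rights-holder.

Quinlan: $133,000 | Okafor: $108,300 | Halvorsen: $112,800 | Dube: $161,800 | Chaudhri: $159,600 | Orozco: $166,300

Total ownership shares = 24,480.
Proportional shares: Quinlan 3,872/24,480 × $841,800 = 133,147.45; Okafor 3,149/24,480 × $841,800 = 108,285.47; Halvorsen 3,279/24,480 × $841,800 = 112,755.81; Dube 4,704/24,480 × $841,800 = 161,757.65; Chaudhri 4,640/24,480 × $841,800 = 159,556.86; Orozco 4,836/24,480 × $841,800 = 166,296.76.
At nearest $100: Quinlan $133,100; Okafor $108,300; Halvorsen $112,800; Dube $161,800; Chaudhri $159,600; Orozco $166,300. Sum = $841,900.
Difference $841,800 − $841,900 = −$100 applied to Quinlan: Quinlan becomes $133,000.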